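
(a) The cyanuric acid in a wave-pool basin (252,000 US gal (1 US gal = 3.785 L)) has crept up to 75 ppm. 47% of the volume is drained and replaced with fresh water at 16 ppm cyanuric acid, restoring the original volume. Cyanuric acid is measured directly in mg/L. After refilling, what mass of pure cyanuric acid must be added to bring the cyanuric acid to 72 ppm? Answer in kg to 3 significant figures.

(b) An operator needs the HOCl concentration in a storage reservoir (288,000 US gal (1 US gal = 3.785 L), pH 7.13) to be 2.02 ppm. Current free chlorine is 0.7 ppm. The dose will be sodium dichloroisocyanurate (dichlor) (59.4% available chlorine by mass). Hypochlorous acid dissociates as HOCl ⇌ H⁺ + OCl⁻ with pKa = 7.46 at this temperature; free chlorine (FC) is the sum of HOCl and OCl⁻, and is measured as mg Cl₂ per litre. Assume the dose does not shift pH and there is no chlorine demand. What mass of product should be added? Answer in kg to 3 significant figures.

(a) 23.6 kg; (b) 4.16 kg

(a) Volume: 252,000 US gal × 3.785 L/gal = 953,820 L.
(a) After draining 47% and refilling: 75 × 0.53 + 16 × 0.47 = 47.27 ppm.
(a) Deficit to target: 72 − 47.27 = 24.73 mg/L.
(a) Mass: 24.73 mg/L × 953,820 L = 23,590 g cyanuric acid.

(b) Volume: 288,000 US gal × 3.785 L/gal = 1,090,080 L.
(b) [OCl⁻]/[HOCl] = 10^(pH − pKa) = 10^(7.13 − 7.46) = 0.4677; fraction as HOCl = 1/(1 + 0.4677) = 0.6813.
(b) Free chlorine required for 2.02 ppm HOCl: 2.02 / 0.6813 = 2.965 ppm.
(b) FC to add: 2.965 − 0.7 = 2.265 mg/L as Cl₂.
(b) Cl₂ equivalent: 2.265 mg/L × 1,090,080 L = 2469 g.
(b) Product at 59.4% available Cl: 2469 / 0.594 = 4156 g.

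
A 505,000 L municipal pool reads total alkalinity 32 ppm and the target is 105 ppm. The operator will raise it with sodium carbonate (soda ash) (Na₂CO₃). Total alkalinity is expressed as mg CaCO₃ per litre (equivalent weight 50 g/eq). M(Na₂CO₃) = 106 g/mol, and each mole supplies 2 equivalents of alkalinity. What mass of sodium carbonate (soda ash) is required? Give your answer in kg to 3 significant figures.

39.1 kg

Alkalinity to add: (105 − 32) = 73 mg/L as CaCO₃ × 505,000 L = 36,860 g as CaCO₃.
Equivalents: 36,860 g ÷ 50 g/eq = 737.3 eq.
Each mole of Na₂CO₃ supplies 2 eq, so 737.3 / 2 = 368.6 mol.
Mass: 368.6 mol × 106 g/mol = 39,080 g.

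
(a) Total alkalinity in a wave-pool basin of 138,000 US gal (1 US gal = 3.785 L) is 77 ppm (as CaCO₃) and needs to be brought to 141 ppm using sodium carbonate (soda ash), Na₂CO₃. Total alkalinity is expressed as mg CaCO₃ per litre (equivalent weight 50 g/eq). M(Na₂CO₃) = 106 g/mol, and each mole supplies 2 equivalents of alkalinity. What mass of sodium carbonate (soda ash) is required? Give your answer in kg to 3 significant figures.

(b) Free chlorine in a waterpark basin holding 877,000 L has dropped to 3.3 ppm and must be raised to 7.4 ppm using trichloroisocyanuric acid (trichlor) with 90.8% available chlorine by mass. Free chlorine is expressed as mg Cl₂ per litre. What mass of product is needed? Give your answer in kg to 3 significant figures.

(a) Volume: 138,000 US gal × 3.785 L/gal = 522,330 L.
(a) Alkalinity to add: (141 − 77) = 64 mg/L as CaCO₃ × 522,330 L = 33,430 g as CaCO₃.
(a) Equivalents: 33,430 g ÷ 50 g/eq = 668.6 eq.
(a) Each mole of Na₂CO₃ supplies 2 eq, so 668.6 / 2 = 334.3 mol.
(a) Mass: 334.3 mol × 106 g/mol = 35,430 g.

(b) Chlorine deficit: 7.4 − 3.3 = 4.1 ppm = 4.1 mg/L as Cl₂.
(b) Cl₂ equivalent needed: 4.1 mg/L × 877,000 L = 3,596,000 mg = 3596 g.
(b) Product at 90.8% available chlorine: 3596 / 0.908 = 3960 g.

(a) 35.4 kg; (b) 3.96 kg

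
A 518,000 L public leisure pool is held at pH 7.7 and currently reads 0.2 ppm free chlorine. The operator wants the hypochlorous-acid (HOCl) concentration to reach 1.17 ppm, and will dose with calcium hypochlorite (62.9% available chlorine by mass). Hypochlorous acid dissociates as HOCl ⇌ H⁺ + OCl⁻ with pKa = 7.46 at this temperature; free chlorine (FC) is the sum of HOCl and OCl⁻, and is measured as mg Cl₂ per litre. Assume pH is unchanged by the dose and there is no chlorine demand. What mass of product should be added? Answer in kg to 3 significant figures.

2.47 kg

[OCl⁻]/[HOCl] = 10^(pH − pKa) = 10^(7.7 − 7.46) = 1.738; fraction as HOCl = 1/(1 + 1.738) = 0.3653.
Free chlorine required for 1.17 ppm HOCl: 1.17 / 0.3653 = 3.203 ppm.
FC to add: 3.203 − 0.2 = 3.003 mg/L as Cl₂.
Cl₂ equivalent: 3.003 mg/L × 518,000 L = 1556 g.
Product at 62.9% available Cl: 1556 / 0.629 = 2473 g.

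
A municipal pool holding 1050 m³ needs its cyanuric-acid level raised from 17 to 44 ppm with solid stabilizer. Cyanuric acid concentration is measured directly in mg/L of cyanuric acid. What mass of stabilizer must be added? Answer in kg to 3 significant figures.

28.4 kg

Volume: 1050 m³ = 1,050,000 L.
CYA to add: (44 − 17) = 27 mg/L × 1,050,000 L = 28,350 g cyanuric acid.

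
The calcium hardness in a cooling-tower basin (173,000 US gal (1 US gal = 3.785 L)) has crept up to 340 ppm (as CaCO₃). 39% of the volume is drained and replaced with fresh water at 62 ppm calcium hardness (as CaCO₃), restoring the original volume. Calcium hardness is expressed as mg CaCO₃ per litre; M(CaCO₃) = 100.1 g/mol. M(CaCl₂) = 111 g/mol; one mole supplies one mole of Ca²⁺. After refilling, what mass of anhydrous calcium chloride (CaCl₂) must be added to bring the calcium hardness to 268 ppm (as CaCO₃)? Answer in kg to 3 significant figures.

26.4 kg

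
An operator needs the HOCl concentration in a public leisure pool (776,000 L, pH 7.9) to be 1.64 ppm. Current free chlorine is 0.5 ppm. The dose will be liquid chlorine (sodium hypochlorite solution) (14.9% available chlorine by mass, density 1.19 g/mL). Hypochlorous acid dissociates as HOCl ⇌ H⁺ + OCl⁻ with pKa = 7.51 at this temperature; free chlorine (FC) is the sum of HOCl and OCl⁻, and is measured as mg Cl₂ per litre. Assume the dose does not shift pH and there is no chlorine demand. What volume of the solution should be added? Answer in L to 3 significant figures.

[OCl⁻]/[HOCl] = 10^(pH − pKa) = 10^(7.9 − 7.51) = 2.455; fraction as HOCl = 1/(1 + 2.455) = 0.2895.
Free chlorine required for 1.64 ppm HOCl: 1.64 / 0.2895 = 5.666 ppm.
FC to add: 5.666 − 0.5 = 5.166 mg/L as Cl₂.
Cl₂ equivalent: 5.166 mg/L × 776,000 L = 4009 g.
Product at 14.9% available Cl: 4009 / 0.149 = 26,900 g.
Volume: 26,900 g ÷ 1.19 g/mL = 22,610 mL.

22.6 L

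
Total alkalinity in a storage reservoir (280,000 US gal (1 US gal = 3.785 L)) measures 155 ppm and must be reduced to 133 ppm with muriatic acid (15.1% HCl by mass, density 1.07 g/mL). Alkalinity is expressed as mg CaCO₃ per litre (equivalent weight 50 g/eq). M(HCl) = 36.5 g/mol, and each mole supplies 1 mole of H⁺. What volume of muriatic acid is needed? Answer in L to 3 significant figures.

Volume: 280,000 US gal × 3.785 L/gal = 1,059,800 L.
Alkalinity to neutralize: (155 − 133) = 22 mg/L as CaCO₃ × 1,059,800 L = 23,320 g as CaCO₃.
Equivalents of H⁺ required: 23,320 ÷ 50 g/eq = 466.3 eq = 466.3 mol HCl.
Mass of HCl: 466.3 × 36.5 = 17,020 g.
Mass of 15.1% solution: 17,020 / 0.151 = 112,700 g.
Volume: 112,700 g ÷ 1.07 g/mL = 105,300 mL.

105 L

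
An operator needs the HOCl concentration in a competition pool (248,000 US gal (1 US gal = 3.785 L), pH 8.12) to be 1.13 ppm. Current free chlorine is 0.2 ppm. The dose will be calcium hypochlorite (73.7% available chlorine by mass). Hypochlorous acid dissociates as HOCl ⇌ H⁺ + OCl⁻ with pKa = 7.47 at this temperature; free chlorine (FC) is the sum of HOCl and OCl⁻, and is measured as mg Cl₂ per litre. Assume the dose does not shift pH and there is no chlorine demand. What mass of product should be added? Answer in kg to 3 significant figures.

Volume: 248,000 US gal × 3.785 L/gal = 938,680 L.
[OCl⁻]/[HOCl] = 10^(pH − pKa) = 10^(8.12 − 7.47) = 4.467; fraction as HOCl = 1/(1 + 4.467) = 0.1829.
Free chlorine required for 1.13 ppm HOCl: 1.13 / 0.1829 = 6.178 ppm.
FC to add: 6.178 − 0.2 = 5.978 mg/L as Cl₂.
Cl₂ equivalent: 5.978 mg/L × 938,680 L = 5611 g.
Product at 73.7% available Cl: 5611 / 0.737 = 7613 g.

7.61 kg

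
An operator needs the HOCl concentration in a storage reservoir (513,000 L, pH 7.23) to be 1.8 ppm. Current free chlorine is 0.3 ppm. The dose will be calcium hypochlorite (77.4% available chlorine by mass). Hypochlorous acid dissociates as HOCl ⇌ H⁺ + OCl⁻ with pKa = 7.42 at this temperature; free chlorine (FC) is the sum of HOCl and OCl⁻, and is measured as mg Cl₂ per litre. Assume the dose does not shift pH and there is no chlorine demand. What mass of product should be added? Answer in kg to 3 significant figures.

1.76 kg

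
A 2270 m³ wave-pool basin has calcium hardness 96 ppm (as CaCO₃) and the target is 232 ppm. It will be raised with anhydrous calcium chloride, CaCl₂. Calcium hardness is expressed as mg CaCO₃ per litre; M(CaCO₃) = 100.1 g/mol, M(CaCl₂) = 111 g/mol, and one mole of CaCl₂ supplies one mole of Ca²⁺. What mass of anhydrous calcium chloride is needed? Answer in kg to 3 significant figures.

Volume: 2270 m³ = 2,270,000 L.
Hardness to add: (232 − 96) = 136 mg/L as CaCO₃ × 2,270,000 L = 308,700 g as CaCO₃.
Moles of Ca²⁺ (1 mol Ca²⁺ ≡ 1 mol CaCO₃): 308,700 / 100.1 g/mol = 3084 mol.
Mass of CaCl₂: 3084 × 111 = 342,300 g.

342 kg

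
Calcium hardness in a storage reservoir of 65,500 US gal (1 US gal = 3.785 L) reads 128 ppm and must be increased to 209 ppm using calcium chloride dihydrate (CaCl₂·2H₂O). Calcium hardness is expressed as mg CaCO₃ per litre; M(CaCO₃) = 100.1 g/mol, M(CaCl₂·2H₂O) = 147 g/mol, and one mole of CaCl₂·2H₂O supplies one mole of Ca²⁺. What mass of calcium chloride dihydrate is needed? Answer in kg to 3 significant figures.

Volume: 65,500 US gal × 3.785 L/gal = 247,918 L.
Hardness to add: (209 − 128) = 81 mg/L as CaCO₃ × 247,918 L = 20,080 g as CaCO₃.
Moles of Ca²⁺ (1 mol Ca²⁺ ≡ 1 mol CaCO₃): 20,080 / 100.1 g/mol = 200.6 mol.
Mass of CaCl₂·2H₂O: 200.6 × 147 = 29,490 g.

29.5 kg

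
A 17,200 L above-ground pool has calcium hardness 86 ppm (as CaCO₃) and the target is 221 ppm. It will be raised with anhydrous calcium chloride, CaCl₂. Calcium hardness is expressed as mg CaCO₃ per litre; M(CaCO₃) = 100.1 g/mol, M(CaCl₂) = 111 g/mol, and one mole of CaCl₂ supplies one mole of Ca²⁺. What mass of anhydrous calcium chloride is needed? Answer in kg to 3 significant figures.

2.57 kg

Hardness to add: (221 − 86) = 135 mg/L as CaCO₃ × 17,200 L = 2322 g as CaCO₃.
Moles of Ca²⁺ (1 mol Ca²⁺ ≡ 1 mol CaCO₃): 2322 / 100.1 g/mol = 23.2 mol.
Mass of CaCl₂: 23.2 × 111 = 2575 g.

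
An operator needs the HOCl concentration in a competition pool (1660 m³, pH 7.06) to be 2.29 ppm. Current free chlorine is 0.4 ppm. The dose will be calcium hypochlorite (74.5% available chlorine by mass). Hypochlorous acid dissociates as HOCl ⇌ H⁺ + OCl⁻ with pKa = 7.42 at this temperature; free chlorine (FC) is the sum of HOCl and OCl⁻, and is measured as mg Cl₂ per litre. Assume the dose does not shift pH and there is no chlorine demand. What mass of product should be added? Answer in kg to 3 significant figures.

6.44 kg

Volume: 1660 m³ = 1,660,000 L.
[OCl⁻]/[HOCl] = 10^(pH − pKa) = 10^(7.06 − 7.42) = 0.4365; fraction as HOCl = 1/(1 + 0.4365) = 0.6961.
Free chlorine required for 2.29 ppm HOCl: 2.29 / 0.6961 = 3.29 ppm.
FC to add: 3.29 − 0.4 = 2.89 mg/L as Cl₂.
Cl₂ equivalent: 2.89 mg/L × 1,660,000 L = 4797 g.
Product at 74.5% available Cl: 4797 / 0.745 = 6439 g.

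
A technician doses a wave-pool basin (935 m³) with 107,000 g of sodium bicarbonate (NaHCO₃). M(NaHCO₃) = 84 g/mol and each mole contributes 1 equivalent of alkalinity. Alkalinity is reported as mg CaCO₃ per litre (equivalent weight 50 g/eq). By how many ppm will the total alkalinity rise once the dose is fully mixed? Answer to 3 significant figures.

68.1 ppm

Volume: 935 m³ = 935,000 L.
Moles of NaHCO₃: 107,000 g ÷ 84 g/mol = 1274 mol → 1274 eq of alkalinity.
As CaCO₃: 1274 eq × 50 g/eq = 63,690 g.
Rise: 63,690 g / 935,000 L × 1000 = 68.12 mg/L.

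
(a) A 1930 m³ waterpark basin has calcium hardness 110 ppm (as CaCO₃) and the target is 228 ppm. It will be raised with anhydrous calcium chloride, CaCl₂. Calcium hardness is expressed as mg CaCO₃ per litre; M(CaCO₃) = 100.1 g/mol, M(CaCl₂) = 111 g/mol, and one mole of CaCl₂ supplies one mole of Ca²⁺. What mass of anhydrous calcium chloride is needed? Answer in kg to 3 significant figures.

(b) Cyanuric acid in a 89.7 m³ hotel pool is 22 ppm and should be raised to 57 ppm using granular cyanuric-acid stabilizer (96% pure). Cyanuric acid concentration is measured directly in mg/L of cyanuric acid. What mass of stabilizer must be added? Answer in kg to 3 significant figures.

(a) Volume: 1930 m³ = 1,930,000 L.
(a) Hardness to add: (228 − 110) = 118 mg/L as CaCO₃ × 1,930,000 L = 227,700 g as CaCO₃.
(a) Moles of Ca²⁺ (1 mol Ca²⁺ ≡ 1 mol CaCO₃): 227,700 / 100.1 g/mol = 2275 mol.
(a) Mass of CaCl₂: 2275 × 111 = 252,500 g.

(b) Volume: 89.7 m³ = 89,700 L.
(b) CYA to add: (57 − 22) = 35 mg/L × 89,700 L = 3140 g cyanuric acid.
(b) At 96% purity: 3140 / 0.96 = 3270 g product.

(a) 253 kg; (b) 3.27 kg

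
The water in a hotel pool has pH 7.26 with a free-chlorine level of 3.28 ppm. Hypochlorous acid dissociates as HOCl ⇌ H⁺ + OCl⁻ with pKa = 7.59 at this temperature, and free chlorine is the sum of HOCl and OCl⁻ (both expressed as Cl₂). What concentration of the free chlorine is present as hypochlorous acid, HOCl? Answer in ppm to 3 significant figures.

2.23 ppm

[OCl⁻]/[HOCl] = 10^(pH − pKa) = 10^(7.26 − 7.59) = 10^-0.33 = 0.4677.
Fraction as HOCl = 1 / (1 + 0.4677) = 0.6813.
HOCl = 0.6813 × 3.28 ppm = 2.235 ppm.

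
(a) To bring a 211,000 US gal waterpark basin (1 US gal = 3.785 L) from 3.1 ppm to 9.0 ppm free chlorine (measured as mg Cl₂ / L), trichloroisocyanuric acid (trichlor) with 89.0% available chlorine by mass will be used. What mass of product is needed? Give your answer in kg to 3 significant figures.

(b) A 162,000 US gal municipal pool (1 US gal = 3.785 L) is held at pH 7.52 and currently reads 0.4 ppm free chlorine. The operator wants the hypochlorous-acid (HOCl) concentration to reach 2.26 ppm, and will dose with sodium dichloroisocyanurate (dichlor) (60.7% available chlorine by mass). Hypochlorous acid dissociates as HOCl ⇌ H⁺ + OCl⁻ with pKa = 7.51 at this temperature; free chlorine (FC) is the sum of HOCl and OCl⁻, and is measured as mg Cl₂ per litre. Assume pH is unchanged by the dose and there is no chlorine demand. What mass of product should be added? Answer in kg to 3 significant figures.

(a) Volume: 211,000 US gal × 3.785 L/gal = 798,635 L.
(a) Chlorine deficit: 9.0 − 3.1 = 5.9 ppm = 5.9 mg/L as Cl₂.
(a) Cl₂ equivalent needed: 5.9 mg/L × 798,635 L = 4,712,000 mg = 4712 g.
(a) Product at 89.0% available chlorine: 4712 / 0.89 = 5294 g.

(b) Volume: 162,000 US gal × 3.785 L/gal = 613,170 L.
(b) [OCl⁻]/[HOCl] = 10^(pH − pKa) = 10^(7.52 − 7.51) = 1.023; fraction as HOCl = 1/(1 + 1.023) = 0.4942.
(b) Free chlorine required for 2.26 ppm HOCl: 2.26 / 0.4942 = 4.573 ppm.
(b) FC to add: 4.573 − 0.4 = 4.173 mg/L as Cl₂.
(b) Cl₂ equivalent: 4.173 mg/L × 613,170 L = 2559 g.
(b) Product at 60.7% available Cl: 2559 / 0.607 = 4215 g.

(a) 5.29 kg; (b) 4.22 kg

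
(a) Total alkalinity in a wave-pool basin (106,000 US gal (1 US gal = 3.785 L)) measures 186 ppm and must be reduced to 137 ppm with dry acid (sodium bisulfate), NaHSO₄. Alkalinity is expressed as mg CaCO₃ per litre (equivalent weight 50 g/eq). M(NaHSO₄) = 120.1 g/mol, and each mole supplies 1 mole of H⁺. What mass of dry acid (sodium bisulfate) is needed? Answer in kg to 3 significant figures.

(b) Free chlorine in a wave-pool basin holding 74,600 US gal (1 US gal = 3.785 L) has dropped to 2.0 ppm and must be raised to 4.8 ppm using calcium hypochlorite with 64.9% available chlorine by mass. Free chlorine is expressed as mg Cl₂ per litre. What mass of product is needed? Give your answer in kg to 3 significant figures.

(a) 47.2 kg; (b) 1.22 kg

(a) Volume: 106,000 US gal × 3.785 L/gal = 401,210 L.
(a) Alkalinity to neutralize: (186 − 137) = 49 mg/L as CaCO₃ × 401,210 L = 19,660 g as CaCO₃.
(a) Equivalents of H⁺ required: 19,660 ÷ 50 g/eq = 393.2 eq = 393.2 mol NaHSO₄.
(a) Mass of NaHSO₄: 393.2 × 120.1 = 47,220 g.

(b) Volume: 74,600 US gal × 3.785 L/gal = 282,361 L.
(b) Chlorine deficit: 4.8 − 2.0 = 2.8 ppm = 2.8 mg/L as Cl₂.
(b) Cl₂ equivalent needed: 2.8 mg/L × 282,361 L = 790,600 mg = 790.6 g.
(b) Product at 64.9% available chlorine: 790.6 / 0.649 = 1218 g.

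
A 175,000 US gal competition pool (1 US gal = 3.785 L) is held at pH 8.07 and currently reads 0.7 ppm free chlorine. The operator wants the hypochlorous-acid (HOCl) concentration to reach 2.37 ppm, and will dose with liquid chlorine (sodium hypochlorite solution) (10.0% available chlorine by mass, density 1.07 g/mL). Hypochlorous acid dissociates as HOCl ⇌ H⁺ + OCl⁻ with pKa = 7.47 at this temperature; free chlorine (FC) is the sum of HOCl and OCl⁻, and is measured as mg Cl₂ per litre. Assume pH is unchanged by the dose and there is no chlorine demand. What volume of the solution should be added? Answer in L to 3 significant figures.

68.7 L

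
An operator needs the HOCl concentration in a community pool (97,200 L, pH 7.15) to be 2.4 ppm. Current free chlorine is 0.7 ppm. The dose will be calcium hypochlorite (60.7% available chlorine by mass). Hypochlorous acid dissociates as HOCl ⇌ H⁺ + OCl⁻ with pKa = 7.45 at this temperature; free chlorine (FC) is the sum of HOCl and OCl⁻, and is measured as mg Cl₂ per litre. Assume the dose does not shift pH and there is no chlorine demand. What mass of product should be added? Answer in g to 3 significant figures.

465 g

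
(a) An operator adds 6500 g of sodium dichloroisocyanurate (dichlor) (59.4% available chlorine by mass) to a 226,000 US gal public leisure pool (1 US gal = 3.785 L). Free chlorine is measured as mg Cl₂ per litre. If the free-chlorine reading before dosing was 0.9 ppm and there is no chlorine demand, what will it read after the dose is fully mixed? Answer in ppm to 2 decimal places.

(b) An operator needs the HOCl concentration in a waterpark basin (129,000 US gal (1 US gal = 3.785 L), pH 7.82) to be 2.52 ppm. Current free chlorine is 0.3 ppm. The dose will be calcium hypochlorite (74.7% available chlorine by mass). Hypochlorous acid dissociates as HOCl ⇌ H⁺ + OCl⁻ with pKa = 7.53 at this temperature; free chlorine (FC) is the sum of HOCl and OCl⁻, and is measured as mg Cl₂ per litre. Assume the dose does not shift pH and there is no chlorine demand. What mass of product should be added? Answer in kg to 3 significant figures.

(a) Volume: 226,000 US gal × 3.785 L/gal = 855,410 L.
(a) Available chlorine delivered: 6500 g × 0.594 = 3861 g as Cl₂.
(a) Concentration rise: 3861 g / 855,410 L = 4.514 mg/L = 4.51 ppm.
(a) Final FC: 0.9 + 4.51 = 5.41 ppm.

(b) Volume: 129,000 US gal × 3.785 L/gal = 488,265 L.
(b) [OCl⁻]/[HOCl] = 10^(pH − pKa) = 10^(7.82 − 7.53) = 1.95; fraction as HOCl = 1/(1 + 1.95) = 0.339.
(b) Free chlorine required for 2.52 ppm HOCl: 2.52 / 0.339 = 7.434 ppm.
(b) FC to add: 7.434 − 0.3 = 7.134 mg/L as Cl₂.
(b) Cl₂ equivalent: 7.134 mg/L × 488,265 L = 3483 g.
(b) Product at 74.7% available Cl: 3483 / 0.747 = 4663 g.

(a) 5.41 ppm; (b) 4.66 kg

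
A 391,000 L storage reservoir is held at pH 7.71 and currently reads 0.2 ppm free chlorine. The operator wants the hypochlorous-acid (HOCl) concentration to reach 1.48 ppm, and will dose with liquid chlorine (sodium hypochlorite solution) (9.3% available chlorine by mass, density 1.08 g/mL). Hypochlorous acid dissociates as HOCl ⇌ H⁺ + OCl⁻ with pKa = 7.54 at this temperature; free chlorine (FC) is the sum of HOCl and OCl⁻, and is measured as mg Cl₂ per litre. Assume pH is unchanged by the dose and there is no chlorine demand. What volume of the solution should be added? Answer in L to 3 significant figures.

13.5 L

[OCl⁻]/[HOCl] = 10^(pH − pKa) = 10^(7.71 − 7.54) = 1.479; fraction as HOCl = 1/(1 + 1.479) = 0.4034.
Free chlorine required for 1.48 ppm HOCl: 1.48 / 0.4034 = 3.669 ppm.
FC to add: 3.669 − 0.2 = 3.469 mg/L as Cl₂.
Cl₂ equivalent: 3.469 mg/L × 391,000 L = 1356 g.
Product at 9.3% available Cl: 1356 / 0.093 = 14,590 g.
Volume: 14,590 g ÷ 1.08 g/mL = 13,500 mL.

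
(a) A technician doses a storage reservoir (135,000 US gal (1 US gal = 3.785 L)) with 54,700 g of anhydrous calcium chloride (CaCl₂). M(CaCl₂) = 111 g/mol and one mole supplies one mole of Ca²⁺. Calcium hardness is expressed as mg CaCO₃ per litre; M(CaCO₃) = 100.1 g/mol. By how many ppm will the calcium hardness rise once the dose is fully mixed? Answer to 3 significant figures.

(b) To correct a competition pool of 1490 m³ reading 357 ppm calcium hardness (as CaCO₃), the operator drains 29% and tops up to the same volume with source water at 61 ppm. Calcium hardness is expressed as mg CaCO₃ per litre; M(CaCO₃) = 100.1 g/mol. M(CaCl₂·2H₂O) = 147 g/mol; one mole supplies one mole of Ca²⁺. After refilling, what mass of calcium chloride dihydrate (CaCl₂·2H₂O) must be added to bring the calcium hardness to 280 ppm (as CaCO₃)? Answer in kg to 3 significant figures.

(a) Volume: 135,000 US gal × 3.785 L/gal = 510,975 L.
(a) Moles of Ca²⁺: 54,700 g ÷ 111 g/mol = 492.8 mol.
(a) As CaCO₃: 492.8 mol × 100.1 g/mol = 49,330 g.
(a) Rise: 49,330 g / 510,975 L × 1000 = 96.54 mg/L.

(b) Volume: 1490 m³ = 1,490,000 L.
(b) After draining 29% and refilling: 357 × 0.71 + 61 × 0.29 = 271.16 ppm.
(b) Deficit to target: 280 − 271.16 = 8.84 mg/L.
(b) As CaCO₃: 8.84 mg/L × 1,490,000 L = 13,170 g; ÷ 100.1 = 131.6 mol Ca²⁺.
(b) Mass: 131.6 × 147 = 19,340 g.

(a) 96.5 ppm; (b) 19.3 kg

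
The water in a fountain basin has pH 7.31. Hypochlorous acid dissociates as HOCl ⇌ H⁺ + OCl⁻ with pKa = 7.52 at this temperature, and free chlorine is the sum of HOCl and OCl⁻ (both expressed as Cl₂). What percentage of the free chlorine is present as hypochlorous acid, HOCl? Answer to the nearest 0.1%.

61.9%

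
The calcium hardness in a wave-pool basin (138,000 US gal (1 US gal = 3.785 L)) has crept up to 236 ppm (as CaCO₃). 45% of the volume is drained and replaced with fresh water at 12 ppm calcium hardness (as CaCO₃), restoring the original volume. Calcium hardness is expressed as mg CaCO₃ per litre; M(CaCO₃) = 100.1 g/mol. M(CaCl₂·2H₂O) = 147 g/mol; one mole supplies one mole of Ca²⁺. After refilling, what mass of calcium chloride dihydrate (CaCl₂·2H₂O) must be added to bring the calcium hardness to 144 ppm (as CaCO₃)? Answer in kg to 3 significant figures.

Volume: 138,000 US gal × 3.785 L/gal = 522,330 L.
After draining 45% and refilling: 236 × 0.55 + 12 × 0.45 = 135.2 ppm.
Deficit to target: 144 − 135.2 = 8.8 mg/L.
As CaCO₃: 8.8 mg/L × 522,330 L = 4597 g; ÷ 100.1 = 45.92 mol Ca²⁺.
Mass: 45.92 × 147 = 6750 g.

6.75 kg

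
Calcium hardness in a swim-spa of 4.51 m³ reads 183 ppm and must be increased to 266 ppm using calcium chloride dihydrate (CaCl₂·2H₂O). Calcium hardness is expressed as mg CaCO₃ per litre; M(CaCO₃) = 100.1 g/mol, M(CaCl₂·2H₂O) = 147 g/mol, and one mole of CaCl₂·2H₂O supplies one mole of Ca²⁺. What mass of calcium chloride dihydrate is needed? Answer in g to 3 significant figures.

550 g

Volume: 4.51 m³ = 4,510 L.
Hardness to add: (266 − 183) = 83 mg/L as CaCO₃ × 4,510 L = 374.3 g as CaCO₃.
Moles of Ca²⁺ (1 mol Ca²⁺ ≡ 1 mol CaCO₃): 374.3 / 100.1 g/mol = 3.74 mol.
Mass of CaCl₂·2H₂O: 3.74 × 147 = 549.7 g.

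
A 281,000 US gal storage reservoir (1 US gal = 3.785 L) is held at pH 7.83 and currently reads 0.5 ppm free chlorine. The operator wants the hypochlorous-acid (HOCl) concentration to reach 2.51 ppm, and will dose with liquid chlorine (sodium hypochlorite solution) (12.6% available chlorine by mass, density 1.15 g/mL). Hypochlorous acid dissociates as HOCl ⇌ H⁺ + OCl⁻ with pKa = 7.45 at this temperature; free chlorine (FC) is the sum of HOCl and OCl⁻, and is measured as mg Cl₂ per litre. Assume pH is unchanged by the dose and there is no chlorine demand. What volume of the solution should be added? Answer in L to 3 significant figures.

Volume: 281,000 US gal × 3.785 L/gal = 1,063,585 L.
[OCl⁻]/[HOCl] = 10^(pH − pKa) = 10^(7.83 − 7.45) = 2.399; fraction as HOCl = 1/(1 + 2.399) = 0.2942.
Free chlorine required for 2.51 ppm HOCl: 2.51 / 0.2942 = 8.531 ppm.
FC to add: 8.531 − 0.5 = 8.031 mg/L as Cl₂.
Cl₂ equivalent: 8.031 mg/L × 1,063,585 L = 8542 g.
Product at 12.6% available Cl: 8542 / 0.126 = 67,790 g.
Volume: 67,790 g ÷ 1.15 g/mL = 58,950 mL.

58.9 L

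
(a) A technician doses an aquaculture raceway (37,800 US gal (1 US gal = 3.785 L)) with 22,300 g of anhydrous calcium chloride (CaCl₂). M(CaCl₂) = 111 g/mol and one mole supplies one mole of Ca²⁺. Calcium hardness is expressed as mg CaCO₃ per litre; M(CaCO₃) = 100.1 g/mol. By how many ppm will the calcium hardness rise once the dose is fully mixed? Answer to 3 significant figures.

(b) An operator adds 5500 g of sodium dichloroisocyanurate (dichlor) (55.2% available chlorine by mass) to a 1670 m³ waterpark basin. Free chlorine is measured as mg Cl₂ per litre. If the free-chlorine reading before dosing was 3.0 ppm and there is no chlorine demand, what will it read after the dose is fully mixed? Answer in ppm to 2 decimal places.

(a) Volume: 37,800 US gal × 3.785 L/gal = 143,073 L.
(a) Moles of Ca²⁺: 22,300 g ÷ 111 g/mol = 200.9 mol.
(a) As CaCO₃: 200.9 mol × 100.1 g/mol = 20,110 g.
(a) Rise: 20,110 g / 143,073 L × 1000 = 140.6 mg/L.

(b) Volume: 1670 m³ = 1,670,000 L.
(b) Available chlorine delivered: 5500 g × 0.552 = 3036 g as Cl₂.
(b) Concentration rise: 3036 g / 1,670,000 L = 1.818 mg/L = 1.82 ppm.
(b) Final FC: 3.0 + 1.82 = 4.82 ppm.

(a) 141 ppm; (b) 4.82 ppm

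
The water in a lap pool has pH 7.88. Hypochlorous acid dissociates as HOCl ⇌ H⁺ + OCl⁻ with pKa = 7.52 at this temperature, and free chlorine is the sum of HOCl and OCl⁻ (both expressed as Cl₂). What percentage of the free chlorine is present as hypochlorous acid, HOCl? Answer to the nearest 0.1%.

[OCl⁻]/[HOCl] = 10^(pH − pKa) = 10^(7.88 − 7.52) = 10^0.36 = 2.291.
Fraction as HOCl = 1 / (1 + 2.291) = 0.3039.

30.4%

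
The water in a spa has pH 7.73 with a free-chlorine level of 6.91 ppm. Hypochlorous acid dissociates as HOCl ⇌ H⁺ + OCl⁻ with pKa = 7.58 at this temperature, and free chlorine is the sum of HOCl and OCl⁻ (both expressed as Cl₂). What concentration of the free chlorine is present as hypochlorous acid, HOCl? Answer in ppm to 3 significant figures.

2.86 ppm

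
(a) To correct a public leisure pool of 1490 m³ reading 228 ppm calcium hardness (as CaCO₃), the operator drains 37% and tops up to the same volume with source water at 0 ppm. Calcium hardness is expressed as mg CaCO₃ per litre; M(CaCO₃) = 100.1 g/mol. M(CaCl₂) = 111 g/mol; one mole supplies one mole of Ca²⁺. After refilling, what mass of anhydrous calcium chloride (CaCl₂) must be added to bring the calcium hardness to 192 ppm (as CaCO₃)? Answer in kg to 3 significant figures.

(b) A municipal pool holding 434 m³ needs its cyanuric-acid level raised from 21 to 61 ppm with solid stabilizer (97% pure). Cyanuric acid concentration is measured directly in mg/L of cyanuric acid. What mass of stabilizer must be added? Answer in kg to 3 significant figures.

(a) Volume: 1490 m³ = 1,490,000 L.
(a) After draining 37% and refilling: 228 × 0.63 + 0 × 0.37 = 143.64 ppm.
(a) Deficit to target: 192 − 143.64 = 48.36 mg/L.
(a) As CaCO₃: 48.36 mg/L × 1,490,000 L = 72,060 g; ÷ 100.1 = 719.8 mol Ca²⁺.
(a) Mass: 719.8 × 111 = 79,900 g.

(b) Volume: 434 m³ = 434,000 L.
(b) CYA to add: (61 − 21) = 40 mg/L × 434,000 L = 17,360 g cyanuric acid.
(b) At 97% purity: 17,360 / 0.97 = 17,900 g product.

(a) 79.9 kg; (b) 17.9 kg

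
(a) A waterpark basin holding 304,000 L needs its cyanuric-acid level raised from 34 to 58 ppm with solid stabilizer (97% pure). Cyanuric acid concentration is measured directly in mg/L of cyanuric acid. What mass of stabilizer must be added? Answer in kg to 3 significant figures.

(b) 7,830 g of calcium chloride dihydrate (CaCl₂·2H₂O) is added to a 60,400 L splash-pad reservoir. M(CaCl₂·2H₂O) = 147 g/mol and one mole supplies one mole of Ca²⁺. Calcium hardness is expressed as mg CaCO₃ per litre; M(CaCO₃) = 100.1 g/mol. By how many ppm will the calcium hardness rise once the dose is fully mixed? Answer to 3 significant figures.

(a) 7.52 kg; (b) 88.3 ppm

(a) CYA to add: (58 − 34) = 24 mg/L × 304,000 L = 7296 g cyanuric acid.
(a) At 97% purity: 7296 / 0.97 = 7522 g product.

(b) Moles of Ca²⁺: 7,830 g ÷ 147 g/mol = 53.27 mol.
(b) As CaCO₃: 53.27 mol × 100.1 g/mol = 5332 g.
(b) Rise: 5332 g / 60,400 L × 1000 = 88.28 mg/L.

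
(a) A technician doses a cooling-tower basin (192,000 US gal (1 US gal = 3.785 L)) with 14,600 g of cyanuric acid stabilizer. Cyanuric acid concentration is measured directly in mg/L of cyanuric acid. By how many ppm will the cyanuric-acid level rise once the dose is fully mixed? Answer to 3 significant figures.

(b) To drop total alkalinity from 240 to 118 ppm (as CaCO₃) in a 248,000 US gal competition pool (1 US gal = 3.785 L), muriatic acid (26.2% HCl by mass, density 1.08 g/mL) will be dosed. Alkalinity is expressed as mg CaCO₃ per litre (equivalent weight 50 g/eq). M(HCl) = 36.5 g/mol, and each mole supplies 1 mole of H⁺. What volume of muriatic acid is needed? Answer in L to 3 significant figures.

(a) 20.1 ppm; (b) 295 L

(a) Volume: 192,000 US gal × 3.785 L/gal = 726,720 L.
(a) Rise: 14,600 g / 726,720 L × 1000 = 20.09 mg/L.

(b) Volume: 248,000 US gal × 3.785 L/gal = 938,680 L.
(b) Alkalinity to neutralize: (240 − 118) = 122 mg/L as CaCO₃ × 938,680 L = 114,500 g as CaCO₃.
(b) Equivalents of H⁺ required: 114,500 ÷ 50 g/eq = 2290 eq = 2290 mol HCl.
(b) Mass of HCl: 2290 × 36.5 = 83,600 g.
(b) Mass of 26.2% solution: 83,600 / 0.262 = 319,100 g.
(b) Volume: 319,100 g ÷ 1.08 g/mL = 295,400 mL.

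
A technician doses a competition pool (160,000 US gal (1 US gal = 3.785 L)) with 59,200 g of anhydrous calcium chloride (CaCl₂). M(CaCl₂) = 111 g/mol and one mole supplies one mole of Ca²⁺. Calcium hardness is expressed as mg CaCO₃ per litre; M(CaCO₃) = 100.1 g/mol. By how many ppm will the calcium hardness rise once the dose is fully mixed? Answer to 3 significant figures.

88.2 ppm

Volume: 160,000 US gal × 3.785 L/gal = 605,600 L.
Moles of Ca²⁺: 59,200 g ÷ 111 g/mol = 533.3 mol.
As CaCO₃: 533.3 mol × 100.1 g/mol = 53,390 g.
Rise: 53,390 g / 605,600 L × 1000 = 88.15 mg/L.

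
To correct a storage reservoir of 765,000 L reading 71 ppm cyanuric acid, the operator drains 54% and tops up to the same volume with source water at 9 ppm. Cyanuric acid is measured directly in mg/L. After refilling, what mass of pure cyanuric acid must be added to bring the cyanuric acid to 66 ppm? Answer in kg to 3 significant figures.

21.8 kg

After draining 54% and refilling: 71 × 0.46 + 9 × 0.54 = 37.52 ppm.
Deficit to target: 66 − 37.52 = 28.48 mg/L.
Mass: 28.48 mg/L × 765,000 L = 21,790 g cyanuric acid.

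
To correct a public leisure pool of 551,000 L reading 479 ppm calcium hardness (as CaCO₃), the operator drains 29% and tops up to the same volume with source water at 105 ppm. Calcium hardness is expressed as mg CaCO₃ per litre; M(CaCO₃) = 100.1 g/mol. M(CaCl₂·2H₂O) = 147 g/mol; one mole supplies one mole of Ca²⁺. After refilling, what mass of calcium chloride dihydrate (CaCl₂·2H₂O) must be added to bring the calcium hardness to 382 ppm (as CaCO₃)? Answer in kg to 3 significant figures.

9.27 kg

After draining 29% and refilling: 479 × 0.71 + 105 × 0.29 = 370.54 ppm.
Deficit to target: 382 − 370.54 = 11.46 mg/L.
As CaCO₃: 11.46 mg/L × 551,000 L = 6314 g; ÷ 100.1 = 63.08 mol Ca²⁺.
Mass: 63.08 × 147 = 9273 g.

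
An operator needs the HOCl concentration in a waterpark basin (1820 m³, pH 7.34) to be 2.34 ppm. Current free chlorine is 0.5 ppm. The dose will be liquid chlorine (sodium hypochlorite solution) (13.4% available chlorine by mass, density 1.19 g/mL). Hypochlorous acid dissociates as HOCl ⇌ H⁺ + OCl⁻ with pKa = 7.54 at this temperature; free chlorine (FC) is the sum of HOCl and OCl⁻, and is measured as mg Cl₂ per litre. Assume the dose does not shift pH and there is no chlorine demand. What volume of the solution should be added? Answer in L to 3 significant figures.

37.9 L

Volume: 1820 m³ = 1,820,000 L.
[OCl⁻]/[HOCl] = 10^(pH − pKa) = 10^(7.34 − 7.54) = 0.631; fraction as HOCl = 1/(1 + 0.631) = 0.6131.
Free chlorine required for 2.34 ppm HOCl: 2.34 / 0.6131 = 3.816 ppm.
FC to add: 3.816 − 0.5 = 3.316 mg/L as Cl₂.
Cl₂ equivalent: 3.316 mg/L × 1,820,000 L = 6036 g.
Product at 13.4% available Cl: 6036 / 0.134 = 45,040 g.
Volume: 45,040 g ÷ 1.19 g/mL = 37,850 mL.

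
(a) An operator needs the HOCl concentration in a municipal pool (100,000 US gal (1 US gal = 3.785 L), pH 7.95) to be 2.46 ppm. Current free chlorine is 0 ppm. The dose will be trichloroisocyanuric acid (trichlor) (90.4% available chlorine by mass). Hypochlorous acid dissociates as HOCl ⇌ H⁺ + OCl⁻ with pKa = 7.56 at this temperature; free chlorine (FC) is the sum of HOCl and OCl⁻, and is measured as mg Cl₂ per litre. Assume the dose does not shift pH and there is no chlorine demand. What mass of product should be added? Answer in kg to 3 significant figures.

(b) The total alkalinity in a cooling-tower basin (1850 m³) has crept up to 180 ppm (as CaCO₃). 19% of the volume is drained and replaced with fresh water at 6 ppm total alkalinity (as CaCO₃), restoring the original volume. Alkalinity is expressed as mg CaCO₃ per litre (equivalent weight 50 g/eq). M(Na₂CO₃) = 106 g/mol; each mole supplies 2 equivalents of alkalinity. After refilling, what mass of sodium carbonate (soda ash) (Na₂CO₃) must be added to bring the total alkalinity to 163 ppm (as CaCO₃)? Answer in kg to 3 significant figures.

(a) 3.56 kg; (b) 31.5 kg

(a) Volume: 100,000 US gal × 3.785 L/gal = 378,500 L.
(a) [OCl⁻]/[HOCl] = 10^(pH − pKa) = 10^(7.95 − 7.56) = 2.455; fraction as HOCl = 1/(1 + 2.455) = 0.2895.
(a) Free chlorine required for 2.46 ppm HOCl: 2.46 / 0.2895 = 8.499 ppm.
(a) FC to add: 8.499 − 0 = 8.499 mg/L as Cl₂.
(a) Cl₂ equivalent: 8.499 mg/L × 378,500 L = 3217 g.
(a) Product at 90.4% available Cl: 3217 / 0.904 = 3558 g.

(b) Volume: 1850 m³ = 1,850,000 L.
(b) After draining 19% and refilling: 180 × 0.81 + 6 × 0.19 = 146.94 ppm.
(b) Deficit to target: 163 − 146.94 = 16.06 mg/L.
(b) As CaCO₃: 16.06 mg/L × 1,850,000 L = 29,710 g; ÷ 50 g/eq ÷ 2 = 297.1 mol Na₂CO₃.
(b) Mass: 297.1 × 106 = 31,490 g.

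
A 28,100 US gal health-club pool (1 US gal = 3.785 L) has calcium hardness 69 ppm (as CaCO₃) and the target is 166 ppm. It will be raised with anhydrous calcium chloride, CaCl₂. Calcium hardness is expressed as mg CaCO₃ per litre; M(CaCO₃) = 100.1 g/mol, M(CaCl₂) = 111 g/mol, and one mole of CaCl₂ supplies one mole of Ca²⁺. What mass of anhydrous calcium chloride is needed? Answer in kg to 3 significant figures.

11.4 kg

Volume: 28,100 US gal × 3.785 L/gal = 106,358 L.
Hardness to add: (166 − 69) = 97 mg/L as CaCO₃ × 106,358 L = 10,320 g as CaCO₃.
Moles of Ca²⁺ (1 mol Ca²⁺ ≡ 1 mol CaCO₃): 10,320 / 100.1 g/mol = 103.1 mol.
Mass of CaCl₂: 103.1 × 111 = 11,440 g.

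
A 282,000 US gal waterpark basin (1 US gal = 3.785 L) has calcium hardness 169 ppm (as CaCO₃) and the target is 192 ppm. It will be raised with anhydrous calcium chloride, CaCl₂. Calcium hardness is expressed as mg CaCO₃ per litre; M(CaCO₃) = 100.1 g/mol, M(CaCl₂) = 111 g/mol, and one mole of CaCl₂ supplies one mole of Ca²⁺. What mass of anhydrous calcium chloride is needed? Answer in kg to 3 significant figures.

27.2 kg

Volume: 282,000 US gal × 3.785 L/gal = 1,067,370 L.
Hardness to add: (192 − 169) = 23 mg/L as CaCO₃ × 1,067,370 L = 24,550 g as CaCO₃.
Moles of Ca²⁺ (1 mol Ca²⁺ ≡ 1 mol CaCO₃): 24,550 / 100.1 g/mol = 245.2 mol.
Mass of CaCl₂: 245.2 × 111 = 27,220 g.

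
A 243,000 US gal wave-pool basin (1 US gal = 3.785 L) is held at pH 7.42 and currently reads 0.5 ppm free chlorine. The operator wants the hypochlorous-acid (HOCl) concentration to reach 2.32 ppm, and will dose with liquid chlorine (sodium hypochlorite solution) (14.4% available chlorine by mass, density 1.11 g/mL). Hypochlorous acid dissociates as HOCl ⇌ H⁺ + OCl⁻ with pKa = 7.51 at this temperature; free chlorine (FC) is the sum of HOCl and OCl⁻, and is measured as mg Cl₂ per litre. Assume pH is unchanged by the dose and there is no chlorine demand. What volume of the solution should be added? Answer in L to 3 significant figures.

21.3 L

Volume: 243,000 US gal × 3.785 L/gal = 919,755 L.
[OCl⁻]/[HOCl] = 10^(pH − pKa) = 10^(7.42 − 7.51) = 0.8128; fraction as HOCl = 1/(1 + 0.8128) = 0.5516.
Free chlorine required for 2.32 ppm HOCl: 2.32 / 0.5516 = 4.206 ppm.
FC to add: 4.206 − 0.5 = 3.706 mg/L as Cl₂.
Cl₂ equivalent: 3.706 mg/L × 919,755 L = 3408 g.
Product at 14.4% available Cl: 3408 / 0.144 = 23,670 g.
Volume: 23,670 g ÷ 1.11 g/mL = 21,320 mL.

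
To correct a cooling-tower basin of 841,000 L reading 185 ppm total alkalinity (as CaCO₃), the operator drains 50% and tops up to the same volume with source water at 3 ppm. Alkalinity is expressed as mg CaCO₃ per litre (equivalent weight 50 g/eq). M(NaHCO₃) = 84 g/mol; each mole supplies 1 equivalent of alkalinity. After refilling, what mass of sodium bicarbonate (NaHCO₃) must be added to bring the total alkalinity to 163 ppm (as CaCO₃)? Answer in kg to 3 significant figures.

After draining 50% and refilling: 185 × 0.50 + 3 × 0.50 = 94 ppm.
Deficit to target: 163 − 94 = 69 mg/L.
As CaCO₃: 69 mg/L × 841,000 L = 58,030 g; ÷ 50 g/eq ÷ 1 = 1161 mol NaHCO₃.
Mass: 1161 × 84 = 97,490 g.

97.5 kg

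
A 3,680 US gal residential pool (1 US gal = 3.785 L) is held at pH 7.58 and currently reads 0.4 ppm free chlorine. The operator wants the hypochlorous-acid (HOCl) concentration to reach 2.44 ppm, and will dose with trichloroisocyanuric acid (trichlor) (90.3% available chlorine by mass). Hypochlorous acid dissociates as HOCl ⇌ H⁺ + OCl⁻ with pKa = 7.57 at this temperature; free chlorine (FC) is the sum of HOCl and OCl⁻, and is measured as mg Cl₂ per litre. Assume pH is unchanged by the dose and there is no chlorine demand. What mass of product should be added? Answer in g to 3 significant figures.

70.0 g

Volume: 3,680 US gal × 3.785 L/gal = 13,929 L.
[OCl⁻]/[HOCl] = 10^(pH − pKa) = 10^(7.58 − 7.57) = 1.023; fraction as HOCl = 1/(1 + 1.023) = 0.4942.
Free chlorine required for 2.44 ppm HOCl: 2.44 / 0.4942 = 4.937 ppm.
FC to add: 4.937 − 0.4 = 4.537 mg/L as Cl₂.
Cl₂ equivalent: 4.537 mg/L × 13,929 L = 63.19 g.
Product at 90.3% available Cl: 63.19 / 0.903 = 69.98 g.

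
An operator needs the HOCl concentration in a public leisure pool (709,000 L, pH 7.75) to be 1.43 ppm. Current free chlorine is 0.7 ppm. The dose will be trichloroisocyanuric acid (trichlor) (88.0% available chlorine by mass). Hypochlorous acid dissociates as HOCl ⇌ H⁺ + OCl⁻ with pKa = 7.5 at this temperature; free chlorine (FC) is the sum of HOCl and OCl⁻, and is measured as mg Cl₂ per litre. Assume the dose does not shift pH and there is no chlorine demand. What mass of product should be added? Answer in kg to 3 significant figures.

[OCl⁻]/[HOCl] = 10^(pH − pKa) = 10^(7.75 − 7.5) = 1.778; fraction as HOCl = 1/(1 + 1.778) = 0.3599.
Free chlorine required for 1.43 ppm HOCl: 1.43 / 0.3599 = 3.973 ppm.
FC to add: 3.973 − 0.7 = 3.273 mg/L as Cl₂.
Cl₂ equivalent: 3.273 mg/L × 709,000 L = 2321 g.
Product at 88.0% available Cl: 2321 / 0.88 = 2637 g.

2.64 kg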